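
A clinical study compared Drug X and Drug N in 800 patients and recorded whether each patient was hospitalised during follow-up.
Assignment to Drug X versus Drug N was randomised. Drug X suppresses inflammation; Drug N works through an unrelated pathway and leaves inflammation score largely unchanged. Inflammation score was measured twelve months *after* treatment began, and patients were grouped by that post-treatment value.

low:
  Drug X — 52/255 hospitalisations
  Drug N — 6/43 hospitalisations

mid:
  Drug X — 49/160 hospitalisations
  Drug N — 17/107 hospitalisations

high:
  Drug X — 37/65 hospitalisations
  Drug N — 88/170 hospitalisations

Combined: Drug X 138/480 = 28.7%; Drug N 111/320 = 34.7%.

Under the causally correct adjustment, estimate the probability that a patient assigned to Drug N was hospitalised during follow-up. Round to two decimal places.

Stratifying would compare drugs among patients the drugs themselves sorted into inflammation score groups — a form of selection on an intermediate. The unconditioned pooled rates give the total causal effect.
So P(outcome | do(Drug N)) is just the pooled rate for Drug N: 111/320 = 0.347.

0.35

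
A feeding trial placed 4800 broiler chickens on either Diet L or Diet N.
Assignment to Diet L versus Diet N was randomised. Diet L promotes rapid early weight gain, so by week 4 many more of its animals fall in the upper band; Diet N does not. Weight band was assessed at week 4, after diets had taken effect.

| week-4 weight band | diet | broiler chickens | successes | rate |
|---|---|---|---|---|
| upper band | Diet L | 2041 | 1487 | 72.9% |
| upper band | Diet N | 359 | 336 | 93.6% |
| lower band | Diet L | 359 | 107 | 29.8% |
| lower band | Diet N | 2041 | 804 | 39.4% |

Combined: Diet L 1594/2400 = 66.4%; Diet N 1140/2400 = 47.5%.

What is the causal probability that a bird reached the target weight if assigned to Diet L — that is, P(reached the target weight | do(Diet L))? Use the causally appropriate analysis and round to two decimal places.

0.66

Within every week-4 weight band level Diet N has the higher rate, yet pooled Diet L does — Simpson's reversal.
Week-4 weight band here is a post-treatment variable shaped by the diet; conditioning on it would introduce bias rather than remove it. The overall comparison is the causal one.
So P(outcome | do(Diet L)) is just the pooled rate for Diet L: 1594/2400 = 0.664.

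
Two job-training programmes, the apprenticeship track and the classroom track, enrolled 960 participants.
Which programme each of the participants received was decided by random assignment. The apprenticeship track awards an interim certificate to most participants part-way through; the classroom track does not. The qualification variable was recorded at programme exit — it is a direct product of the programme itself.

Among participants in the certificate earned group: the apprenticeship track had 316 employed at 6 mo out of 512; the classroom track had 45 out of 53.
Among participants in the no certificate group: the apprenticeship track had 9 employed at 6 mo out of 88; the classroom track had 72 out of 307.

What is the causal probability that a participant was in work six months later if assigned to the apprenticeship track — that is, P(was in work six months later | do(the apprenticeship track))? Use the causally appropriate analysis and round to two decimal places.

0.54

The stratified and pooled comparisons disagree (the classroom track wins within each qualification attained during the programme; the apprenticeship track wins overall), so the answer turns on the causal role of qualification attained during the programme.
Qualification attained during the programme is downstream of the programme. One should not condition on a consequence of treatment, so the overall rates are the right comparison.
So P(outcome | do(the apprenticeship track)) is just the pooled rate for the apprenticeship track: 325/600 = 0.542.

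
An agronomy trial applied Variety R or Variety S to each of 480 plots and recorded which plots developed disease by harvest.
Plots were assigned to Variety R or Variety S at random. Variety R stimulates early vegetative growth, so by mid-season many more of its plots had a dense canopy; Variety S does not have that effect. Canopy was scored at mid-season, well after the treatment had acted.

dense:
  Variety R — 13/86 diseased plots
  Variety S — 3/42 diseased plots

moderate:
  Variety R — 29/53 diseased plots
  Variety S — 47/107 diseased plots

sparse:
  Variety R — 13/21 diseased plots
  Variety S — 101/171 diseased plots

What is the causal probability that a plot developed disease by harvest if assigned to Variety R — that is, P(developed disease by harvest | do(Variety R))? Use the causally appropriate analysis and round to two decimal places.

0.34

The mid-season canopy-specific comparison favours Variety S throughout, but the pooled figures favour Variety R. The question is whether to condition on mid-season canopy.
Because the variety influences mid-season canopy, mid-season canopy is a post-treatment mediator, not a confounder. Stratifying on it would bias the estimate; the causal effect is the crude pooled difference.
So P(outcome | do(Variety R)) is just the pooled rate for Variety R: 55/160 = 0.344.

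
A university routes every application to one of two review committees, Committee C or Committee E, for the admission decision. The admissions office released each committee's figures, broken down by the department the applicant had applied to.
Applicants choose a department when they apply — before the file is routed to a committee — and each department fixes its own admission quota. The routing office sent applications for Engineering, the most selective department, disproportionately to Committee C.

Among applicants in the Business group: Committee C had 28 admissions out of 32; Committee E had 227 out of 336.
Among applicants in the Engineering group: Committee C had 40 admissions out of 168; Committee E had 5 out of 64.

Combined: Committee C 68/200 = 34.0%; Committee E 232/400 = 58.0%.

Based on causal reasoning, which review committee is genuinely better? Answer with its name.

The imbalance in department arose from how applicants were allocated, not from anything the review committee did; and department independently affects the outcome. The pooled gap is confounded — condition on department.
Within each level — Business: 87.5% vs 67.6%; Engineering: 23.8% vs 7.8% — Committee C is higher every time.

Committee C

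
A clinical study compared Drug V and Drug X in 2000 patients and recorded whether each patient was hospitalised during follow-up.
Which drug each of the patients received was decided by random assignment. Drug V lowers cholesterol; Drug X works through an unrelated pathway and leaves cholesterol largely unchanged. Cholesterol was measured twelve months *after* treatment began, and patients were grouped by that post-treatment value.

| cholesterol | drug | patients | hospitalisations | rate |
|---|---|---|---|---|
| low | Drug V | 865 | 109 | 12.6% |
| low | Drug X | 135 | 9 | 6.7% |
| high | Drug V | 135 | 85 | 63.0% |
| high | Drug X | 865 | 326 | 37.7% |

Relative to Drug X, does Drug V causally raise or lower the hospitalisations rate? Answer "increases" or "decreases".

decreases

Within every cholesterol level Drug X has the lower rate, yet pooled Drug V does — Simpson's reversal.
The distribution of cholesterol is itself part of what the drug does — it is an intermediate outcome. Holding it fixed would remove that part of the effect; the total effect is the pooled difference.
Pooled: Drug V 19.4% vs Drug X 33.5%; Drug V is lower overall.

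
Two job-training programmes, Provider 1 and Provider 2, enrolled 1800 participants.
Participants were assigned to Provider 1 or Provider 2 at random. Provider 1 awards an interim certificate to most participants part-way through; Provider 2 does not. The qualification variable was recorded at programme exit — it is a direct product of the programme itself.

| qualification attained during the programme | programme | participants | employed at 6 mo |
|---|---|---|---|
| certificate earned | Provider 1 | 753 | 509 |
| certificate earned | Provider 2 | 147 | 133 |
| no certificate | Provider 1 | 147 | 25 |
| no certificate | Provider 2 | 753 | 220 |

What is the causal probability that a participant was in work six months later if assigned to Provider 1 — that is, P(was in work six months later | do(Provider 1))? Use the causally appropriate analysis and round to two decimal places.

Qualification attained during the programme lies on the pathway programme → qualification attained during the programme → outcome, so adjusting for it blocks the indirect effect. For the total causal effect of programme, use the unadjusted pooled rates.
So P(outcome | do(Provider 1)) is just the pooled rate for Provider 1: 534/900 = 0.593.

0.59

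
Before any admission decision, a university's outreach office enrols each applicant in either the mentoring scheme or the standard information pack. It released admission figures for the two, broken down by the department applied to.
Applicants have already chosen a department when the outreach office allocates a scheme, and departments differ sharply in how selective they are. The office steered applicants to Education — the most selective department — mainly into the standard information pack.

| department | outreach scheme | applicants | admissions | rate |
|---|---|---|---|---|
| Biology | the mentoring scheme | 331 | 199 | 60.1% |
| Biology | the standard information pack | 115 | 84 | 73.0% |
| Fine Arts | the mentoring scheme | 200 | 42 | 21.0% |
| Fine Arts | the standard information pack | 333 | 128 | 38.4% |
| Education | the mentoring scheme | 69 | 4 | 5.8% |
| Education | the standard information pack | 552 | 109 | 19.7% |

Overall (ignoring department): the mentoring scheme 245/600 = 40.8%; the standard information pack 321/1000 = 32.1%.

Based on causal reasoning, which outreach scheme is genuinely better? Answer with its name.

the standard information pack

Department differs across outreach schemes for reasons unrelated to any effect of the outreach scheme itself, and it separately predicts the outcome — a classic confounder. We must compare within department levels.
Within each level — Biology: 60.1% vs 73.0%; Fine Arts: 21.0% vs 38.4%; Education: 5.8% vs 19.7% — the standard information pack is higher every time.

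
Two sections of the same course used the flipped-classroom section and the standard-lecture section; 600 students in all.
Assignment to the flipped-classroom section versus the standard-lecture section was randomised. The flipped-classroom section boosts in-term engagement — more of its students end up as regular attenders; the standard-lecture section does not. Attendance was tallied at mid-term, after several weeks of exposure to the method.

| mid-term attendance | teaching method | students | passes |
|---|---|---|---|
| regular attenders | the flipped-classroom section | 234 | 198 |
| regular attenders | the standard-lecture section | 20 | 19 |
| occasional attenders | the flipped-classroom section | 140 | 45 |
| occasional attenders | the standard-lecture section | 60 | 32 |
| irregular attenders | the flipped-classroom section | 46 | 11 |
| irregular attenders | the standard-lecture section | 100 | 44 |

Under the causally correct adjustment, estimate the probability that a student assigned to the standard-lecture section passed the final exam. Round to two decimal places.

0.53

The mid-term attendance-specific comparison favours the standard-lecture section throughout, but the pooled figures favour the flipped-classroom section. The question is whether to condition on mid-term attendance.
Mid-term attendance is downstream of the teaching method. One should not condition on a consequence of treatment, so the overall rates are the right comparison.
So P(outcome | do(the standard-lecture section)) is just the pooled rate for the standard-lecture section: 95/180 = 0.528.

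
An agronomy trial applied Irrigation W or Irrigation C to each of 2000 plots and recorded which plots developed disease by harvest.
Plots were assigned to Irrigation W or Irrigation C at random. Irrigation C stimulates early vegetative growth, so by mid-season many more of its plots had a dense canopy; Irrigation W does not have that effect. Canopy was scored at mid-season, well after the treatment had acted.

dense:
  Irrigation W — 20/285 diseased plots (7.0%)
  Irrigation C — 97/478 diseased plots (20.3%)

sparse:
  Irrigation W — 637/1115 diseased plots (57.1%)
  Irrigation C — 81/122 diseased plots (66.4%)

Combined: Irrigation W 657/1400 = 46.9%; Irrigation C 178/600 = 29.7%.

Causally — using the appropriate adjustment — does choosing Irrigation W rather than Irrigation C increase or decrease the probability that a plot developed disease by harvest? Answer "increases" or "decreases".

Because the irrigation influences mid-season canopy, mid-season canopy is a post-treatment mediator, not a confounder. Stratifying on it would bias the estimate; the causal effect is the crude pooled difference.
Pooled: Irrigation W 46.9% vs Irrigation C 29.7%; Irrigation C is lower overall.

increases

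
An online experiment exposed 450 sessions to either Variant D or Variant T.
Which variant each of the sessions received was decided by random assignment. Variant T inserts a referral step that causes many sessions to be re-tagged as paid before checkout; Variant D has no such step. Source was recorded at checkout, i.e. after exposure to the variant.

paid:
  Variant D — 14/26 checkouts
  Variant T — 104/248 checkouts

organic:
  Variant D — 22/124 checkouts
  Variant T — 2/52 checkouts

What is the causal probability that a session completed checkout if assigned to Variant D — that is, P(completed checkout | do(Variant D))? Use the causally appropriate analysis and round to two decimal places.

The distribution of traffic source is itself part of what the variant does — it is an intermediate outcome. Holding it fixed would remove that part of the effect; the total effect is the pooled difference.
So P(outcome | do(Variant D)) is just the pooled rate for Variant D: 36/150 = 0.240.

0.24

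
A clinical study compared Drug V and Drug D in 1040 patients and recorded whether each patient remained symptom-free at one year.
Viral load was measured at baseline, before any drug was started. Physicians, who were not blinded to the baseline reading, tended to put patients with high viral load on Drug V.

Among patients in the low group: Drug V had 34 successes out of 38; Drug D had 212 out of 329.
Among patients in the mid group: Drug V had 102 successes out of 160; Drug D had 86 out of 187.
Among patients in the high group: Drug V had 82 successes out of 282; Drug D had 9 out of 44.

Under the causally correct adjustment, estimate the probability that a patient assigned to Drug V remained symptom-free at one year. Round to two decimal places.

Viral load differs across drugs for reasons unrelated to any effect of the drug itself, and it separately predicts the outcome — a classic confounder. We must compare within viral load levels.
Standardising Drug V to the population viral load mix: 0.353·34/38 + 0.334·102/160 + 0.313·82/282 = 0.620.

0.62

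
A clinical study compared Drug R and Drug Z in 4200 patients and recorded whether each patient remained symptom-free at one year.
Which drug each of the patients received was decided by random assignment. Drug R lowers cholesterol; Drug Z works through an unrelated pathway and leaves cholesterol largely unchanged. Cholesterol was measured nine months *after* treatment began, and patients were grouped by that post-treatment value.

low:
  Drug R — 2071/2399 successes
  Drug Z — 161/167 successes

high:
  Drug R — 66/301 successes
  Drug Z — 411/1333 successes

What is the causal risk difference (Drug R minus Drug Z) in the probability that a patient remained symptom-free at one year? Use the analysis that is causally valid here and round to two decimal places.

The stratified and pooled comparisons disagree (Drug Z wins within each cholesterol; Drug R wins overall), so the answer turns on the causal role of cholesterol.
Cholesterol is recorded after the drug and is itself shifted by it — it sits on the causal path from drug to outcome. Conditioning on a mediator would strip out part of the effect we want; the pooled comparison gives the total causal effect.
The causal difference is the pooled difference: 0.791 − 0.381 = +0.410.

+0.41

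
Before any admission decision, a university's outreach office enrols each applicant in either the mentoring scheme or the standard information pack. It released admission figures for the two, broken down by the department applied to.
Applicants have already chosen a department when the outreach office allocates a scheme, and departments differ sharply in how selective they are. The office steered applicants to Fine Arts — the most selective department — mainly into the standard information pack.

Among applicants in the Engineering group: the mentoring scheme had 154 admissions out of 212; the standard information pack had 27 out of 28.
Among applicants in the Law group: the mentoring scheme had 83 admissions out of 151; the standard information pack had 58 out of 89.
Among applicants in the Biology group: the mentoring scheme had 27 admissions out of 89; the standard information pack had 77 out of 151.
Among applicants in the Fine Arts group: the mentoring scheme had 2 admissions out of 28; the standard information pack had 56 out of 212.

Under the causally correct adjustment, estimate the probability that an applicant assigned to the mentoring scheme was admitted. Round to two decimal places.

0.41

The department-specific comparison favours the standard information pack throughout, but the pooled figures favour the mentoring scheme. The question is whether to condition on department.
Department is set before the outreach scheme has any effect — it is not caused by the outreach scheme — and it independently drives the outcome. That makes it a confounder, so the causal comparison is within department levels.
Standardising the mentoring scheme to the population department mix: 0.250·154/212 + 0.250·83/151 + 0.250·27/89 + 0.250·2/28 = 0.413.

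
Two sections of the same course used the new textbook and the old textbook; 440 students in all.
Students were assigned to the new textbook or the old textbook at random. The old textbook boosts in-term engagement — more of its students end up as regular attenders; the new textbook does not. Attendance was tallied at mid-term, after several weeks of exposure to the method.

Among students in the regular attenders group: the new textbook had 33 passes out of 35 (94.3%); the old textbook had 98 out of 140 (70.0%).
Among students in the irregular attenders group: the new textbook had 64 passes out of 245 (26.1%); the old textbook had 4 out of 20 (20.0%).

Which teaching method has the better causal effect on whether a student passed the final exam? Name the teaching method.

The stratified and pooled comparisons disagree (the new textbook wins within each mid-term attendance; the old textbook wins overall), so the answer turns on the causal role of mid-term attendance.
Mid-term attendance is downstream of the teaching method. One should not condition on a consequence of treatment, so the overall rates are the right comparison.
Pooled: the new textbook 34.6% vs the old textbook 63.7%; the old textbook is higher overall.

the old textbook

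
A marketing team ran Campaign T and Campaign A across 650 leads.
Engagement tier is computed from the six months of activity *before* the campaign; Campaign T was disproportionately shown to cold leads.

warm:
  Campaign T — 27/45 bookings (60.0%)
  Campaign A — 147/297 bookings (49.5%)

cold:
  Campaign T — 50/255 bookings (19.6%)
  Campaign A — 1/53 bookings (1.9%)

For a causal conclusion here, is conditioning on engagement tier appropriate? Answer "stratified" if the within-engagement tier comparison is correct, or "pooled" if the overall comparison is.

Nothing the campaign does changes engagement tier; the imbalance is an allocation artefact. With engagement tier also predicting the outcome, the pooled figure is confounded, and the within-stratum comparison is the causal one.
Within each level — warm: 60.0% vs 49.5%; cold: 19.6% vs 1.9% — Campaign T is higher every time.

stratified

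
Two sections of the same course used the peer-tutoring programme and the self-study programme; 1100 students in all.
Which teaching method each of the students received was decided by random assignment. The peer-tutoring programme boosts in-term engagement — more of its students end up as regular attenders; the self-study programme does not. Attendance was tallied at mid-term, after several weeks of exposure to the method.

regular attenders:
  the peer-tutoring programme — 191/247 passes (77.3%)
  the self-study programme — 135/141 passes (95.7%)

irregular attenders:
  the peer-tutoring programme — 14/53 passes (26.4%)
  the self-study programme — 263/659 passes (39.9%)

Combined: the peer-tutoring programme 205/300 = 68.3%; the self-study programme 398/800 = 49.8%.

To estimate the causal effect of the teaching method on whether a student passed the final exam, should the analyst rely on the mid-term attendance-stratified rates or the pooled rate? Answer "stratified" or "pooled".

Within every mid-term attendance level the self-study programme has the higher rate, yet pooled the peer-tutoring programme does — Simpson's reversal.
Mid-term attendance here is a post-treatment variable shaped by the teaching method; conditioning on it would introduce bias rather than remove it. The overall comparison is the causal one.
Pooled: the peer-tutoring programme 68.3% vs the self-study programme 49.8%; the peer-tutoring programme is higher overall.

pooled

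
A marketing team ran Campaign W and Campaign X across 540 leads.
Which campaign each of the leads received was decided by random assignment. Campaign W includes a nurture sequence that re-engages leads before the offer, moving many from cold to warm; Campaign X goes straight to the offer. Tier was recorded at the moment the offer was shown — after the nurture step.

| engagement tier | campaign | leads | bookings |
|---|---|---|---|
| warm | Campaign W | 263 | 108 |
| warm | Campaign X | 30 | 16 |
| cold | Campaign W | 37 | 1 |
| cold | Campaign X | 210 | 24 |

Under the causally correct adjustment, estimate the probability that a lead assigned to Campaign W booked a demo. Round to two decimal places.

Engagement tier lies on the pathway campaign → engagement tier → outcome, so adjusting for it blocks the indirect effect. For the total causal effect of campaign, use the unadjusted pooled rates.
So P(outcome | do(Campaign W)) is just the pooled rate for Campaign W: 109/300 = 0.363.

0.36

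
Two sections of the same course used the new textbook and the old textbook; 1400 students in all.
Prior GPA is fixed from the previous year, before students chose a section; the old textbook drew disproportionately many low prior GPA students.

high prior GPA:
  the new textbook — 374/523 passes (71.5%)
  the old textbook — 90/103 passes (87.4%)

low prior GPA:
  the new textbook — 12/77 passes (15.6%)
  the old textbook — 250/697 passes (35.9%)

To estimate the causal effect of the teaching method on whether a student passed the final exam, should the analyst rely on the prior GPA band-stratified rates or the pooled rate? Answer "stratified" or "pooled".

The imbalance in prior GPA band arose from how students were allocated, not from anything the teaching method did; and prior GPA band independently affects the outcome. The pooled gap is confounded — condition on prior GPA band.
Within each level — high prior GPA: 71.5% vs 87.4%; low prior GPA: 15.6% vs 35.9% — the old textbook is higher every time.

stratified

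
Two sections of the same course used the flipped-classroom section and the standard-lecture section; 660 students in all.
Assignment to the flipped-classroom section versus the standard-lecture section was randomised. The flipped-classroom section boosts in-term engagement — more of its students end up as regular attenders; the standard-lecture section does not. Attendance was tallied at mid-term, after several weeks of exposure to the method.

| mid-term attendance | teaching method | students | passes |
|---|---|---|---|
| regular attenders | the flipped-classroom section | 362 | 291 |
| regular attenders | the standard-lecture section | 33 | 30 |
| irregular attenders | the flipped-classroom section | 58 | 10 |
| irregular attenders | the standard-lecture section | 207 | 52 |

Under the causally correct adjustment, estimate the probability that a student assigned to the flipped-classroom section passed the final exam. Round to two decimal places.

0.72

Stratifying would compare teaching methods among students the teaching methods themselves sorted into mid-term attendance groups — a form of selection on an intermediate. The unconditioned pooled rates give the total causal effect.
So P(outcome | do(the flipped-classroom section)) is just the pooled rate for the flipped-classroom section: 301/420 = 0.717.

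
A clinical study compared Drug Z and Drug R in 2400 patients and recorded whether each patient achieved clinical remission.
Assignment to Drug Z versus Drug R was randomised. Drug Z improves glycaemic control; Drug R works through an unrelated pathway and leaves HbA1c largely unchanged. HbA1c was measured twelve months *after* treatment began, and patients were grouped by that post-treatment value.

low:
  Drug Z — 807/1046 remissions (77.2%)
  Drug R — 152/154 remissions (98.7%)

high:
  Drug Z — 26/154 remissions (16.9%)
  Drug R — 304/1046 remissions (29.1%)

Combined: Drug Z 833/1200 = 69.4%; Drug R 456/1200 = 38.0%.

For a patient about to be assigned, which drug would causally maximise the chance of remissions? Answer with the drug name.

Drug Z

The stratified and pooled comparisons disagree (Drug R wins within each HbA1c; Drug Z wins overall), so the answer turns on the causal role of HbA1c.
HbA1c is recorded after the drug and is itself shifted by it — it sits on the causal path from drug to outcome. Conditioning on a mediator would strip out part of the effect we want; the pooled comparison gives the total causal effect.
Pooled: Drug Z 69.4% vs Drug R 38.0%; Drug Z is higher overall.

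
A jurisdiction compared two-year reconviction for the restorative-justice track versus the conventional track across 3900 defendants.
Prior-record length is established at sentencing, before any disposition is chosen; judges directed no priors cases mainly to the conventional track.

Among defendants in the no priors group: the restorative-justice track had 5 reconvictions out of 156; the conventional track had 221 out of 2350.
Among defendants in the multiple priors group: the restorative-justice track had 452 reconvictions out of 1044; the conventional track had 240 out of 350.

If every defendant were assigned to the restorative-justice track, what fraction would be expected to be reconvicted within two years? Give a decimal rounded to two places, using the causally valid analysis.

Within every prior-record length level the restorative-justice track has the lower rate, yet pooled the conventional track does — Simpson's reversal.
Since prior-record length is a pre-existing factor (not a product of the disposition) and it affects the outcome on its own, it is a confounder. The stratified rates, not the pooled rate, identify the causal effect.
Standardising the restorative-justice track to the population prior-record length mix: 0.643·5/156 + 0.357·452/1044 = 0.175.

0.18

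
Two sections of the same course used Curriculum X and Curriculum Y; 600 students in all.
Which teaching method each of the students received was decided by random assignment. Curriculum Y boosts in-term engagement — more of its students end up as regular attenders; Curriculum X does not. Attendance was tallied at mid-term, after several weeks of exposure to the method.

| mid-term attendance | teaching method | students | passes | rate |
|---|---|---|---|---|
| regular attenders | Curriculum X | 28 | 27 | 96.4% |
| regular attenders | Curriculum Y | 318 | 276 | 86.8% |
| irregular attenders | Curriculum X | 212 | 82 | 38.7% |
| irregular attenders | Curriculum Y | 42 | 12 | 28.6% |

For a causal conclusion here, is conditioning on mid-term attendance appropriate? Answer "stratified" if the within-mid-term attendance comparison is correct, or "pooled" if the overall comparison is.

The stratified and pooled comparisons disagree (Curriculum X wins within each mid-term attendance; Curriculum Y wins overall), so the answer turns on the causal role of mid-term attendance.
Mid-term attendance here is a post-treatment variable shaped by the teaching method; conditioning on it would introduce bias rather than remove it. The overall comparison is the causal one.
Pooled: Curriculum X 45.4% vs Curriculum Y 80.0%; Curriculum Y is higher overall.

pooled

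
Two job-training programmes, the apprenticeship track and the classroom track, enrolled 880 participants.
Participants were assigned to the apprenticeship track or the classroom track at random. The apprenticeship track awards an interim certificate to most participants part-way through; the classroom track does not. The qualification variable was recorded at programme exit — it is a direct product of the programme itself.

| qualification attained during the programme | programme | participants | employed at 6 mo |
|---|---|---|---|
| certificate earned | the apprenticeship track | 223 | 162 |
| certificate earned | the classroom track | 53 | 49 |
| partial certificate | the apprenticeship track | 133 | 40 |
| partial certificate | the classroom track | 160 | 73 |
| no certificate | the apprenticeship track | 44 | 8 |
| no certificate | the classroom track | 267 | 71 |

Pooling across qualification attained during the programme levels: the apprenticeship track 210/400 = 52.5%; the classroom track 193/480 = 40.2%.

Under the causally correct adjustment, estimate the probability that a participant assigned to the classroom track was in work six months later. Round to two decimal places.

Qualification attained during the programme is downstream of the programme. One should not condition on a consequence of treatment, so the overall rates are the right comparison.
So P(outcome | do(the classroom track)) is just the pooled rate for the classroom track: 193/480 = 0.402.

0.40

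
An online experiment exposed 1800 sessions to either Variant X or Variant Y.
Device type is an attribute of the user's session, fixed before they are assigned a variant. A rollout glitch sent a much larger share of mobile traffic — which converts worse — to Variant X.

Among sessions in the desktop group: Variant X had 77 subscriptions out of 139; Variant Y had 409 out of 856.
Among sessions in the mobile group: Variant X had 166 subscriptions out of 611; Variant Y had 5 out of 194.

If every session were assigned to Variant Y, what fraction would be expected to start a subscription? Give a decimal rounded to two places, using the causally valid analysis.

Here device type is a common cause — it drives both which variant a case falls under and the outcome. The crude comparison mixes populations; the stratum-specific rates are the causally relevant ones.
Standardising Variant Y to the population device type mix: 0.553·409/856 + 0.447·5/194 = 0.276.

0.28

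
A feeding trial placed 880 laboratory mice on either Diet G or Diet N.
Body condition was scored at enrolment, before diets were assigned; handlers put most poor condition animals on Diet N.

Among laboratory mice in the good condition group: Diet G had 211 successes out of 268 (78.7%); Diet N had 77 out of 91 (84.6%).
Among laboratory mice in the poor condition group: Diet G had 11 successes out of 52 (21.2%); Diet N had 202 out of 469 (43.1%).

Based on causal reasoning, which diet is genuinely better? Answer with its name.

Diet N

Starting body condition differs across diets for reasons unrelated to any effect of the diet itself, and it separately predicts the outcome — a classic confounder. We must compare within starting body condition levels.
Within each level — good condition: 78.7% vs 84.6%; poor condition: 21.2% vs 43.1% — Diet N is higher every time.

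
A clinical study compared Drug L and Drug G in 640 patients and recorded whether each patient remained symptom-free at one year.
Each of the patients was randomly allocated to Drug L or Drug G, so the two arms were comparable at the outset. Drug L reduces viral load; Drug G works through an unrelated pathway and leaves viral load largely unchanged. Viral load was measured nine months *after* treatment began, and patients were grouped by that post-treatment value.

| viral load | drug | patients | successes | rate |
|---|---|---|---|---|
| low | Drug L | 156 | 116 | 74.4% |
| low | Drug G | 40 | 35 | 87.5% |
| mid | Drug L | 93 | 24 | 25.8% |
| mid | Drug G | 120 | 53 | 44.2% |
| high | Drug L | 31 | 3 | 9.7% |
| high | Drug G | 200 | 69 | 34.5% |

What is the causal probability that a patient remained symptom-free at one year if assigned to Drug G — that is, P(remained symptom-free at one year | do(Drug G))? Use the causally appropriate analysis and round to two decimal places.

Drug G is higher inside every viral load stratum but Drug L is higher in aggregate. Whether to stratify depends on how viral load relates to the drug.
Viral load lies on the pathway drug → viral load → outcome, so adjusting for it blocks the indirect effect. For the total causal effect of drug, use the unadjusted pooled rates.
So P(outcome | do(Drug G)) is just the pooled rate for Drug G: 157/360 = 0.436.

0.44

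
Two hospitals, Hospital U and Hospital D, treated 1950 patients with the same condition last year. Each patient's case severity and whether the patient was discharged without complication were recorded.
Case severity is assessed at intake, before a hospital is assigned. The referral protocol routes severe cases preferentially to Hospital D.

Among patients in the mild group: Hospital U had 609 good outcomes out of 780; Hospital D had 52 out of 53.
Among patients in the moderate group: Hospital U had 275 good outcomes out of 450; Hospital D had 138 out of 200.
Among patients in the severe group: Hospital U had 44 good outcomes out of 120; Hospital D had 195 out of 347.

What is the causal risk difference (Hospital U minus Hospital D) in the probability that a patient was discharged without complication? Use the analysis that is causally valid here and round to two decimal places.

Hospital D is higher inside every case severity stratum but Hospital U is higher in aggregate. Whether to stratify depends on how case severity relates to the hospital.
Case severity satisfies the back-door criterion: it is not a descendant of the hospital, and it blocks the spurious path from hospital to outcome. Adjusting for it (i.e., using the within-case severity rates) gives the causal effect.
Adjusting over the population distribution of case severity: 0.427·(0.781−0.981) + 0.333·(0.611−0.690) + 0.239·(0.367−0.562) = -0.159.

-0.16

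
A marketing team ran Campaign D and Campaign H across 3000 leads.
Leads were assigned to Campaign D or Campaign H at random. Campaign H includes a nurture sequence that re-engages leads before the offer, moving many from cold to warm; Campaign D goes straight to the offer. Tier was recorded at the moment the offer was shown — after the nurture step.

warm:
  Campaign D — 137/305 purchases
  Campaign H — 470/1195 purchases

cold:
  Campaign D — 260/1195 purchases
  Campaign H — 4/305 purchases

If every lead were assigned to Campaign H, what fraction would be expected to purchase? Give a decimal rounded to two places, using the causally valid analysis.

Engagement tier here is a post-treatment variable shaped by the campaign; conditioning on it would introduce bias rather than remove it. The overall comparison is the causal one.
So P(outcome | do(Campaign H)) is just the pooled rate for Campaign H: 474/1500 = 0.316.

0.32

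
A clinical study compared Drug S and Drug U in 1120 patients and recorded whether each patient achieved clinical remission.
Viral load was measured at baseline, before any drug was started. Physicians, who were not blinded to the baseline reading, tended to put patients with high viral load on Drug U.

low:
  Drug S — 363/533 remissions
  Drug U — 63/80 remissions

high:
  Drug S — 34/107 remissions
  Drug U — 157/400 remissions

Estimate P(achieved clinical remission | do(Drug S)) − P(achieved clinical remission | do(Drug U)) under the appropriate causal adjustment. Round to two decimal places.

-0.09

Within every viral load level Drug U has the higher rate, yet pooled Drug S does — Simpson's reversal.
Here viral load is a common cause — it drives both which drug a case falls under and the outcome. The crude comparison mixes populations; the stratum-specific rates are the causally relevant ones.
Adjusting over the population distribution of viral load: 0.547·(0.681−0.787) + 0.453·(0.318−0.393) = -0.092.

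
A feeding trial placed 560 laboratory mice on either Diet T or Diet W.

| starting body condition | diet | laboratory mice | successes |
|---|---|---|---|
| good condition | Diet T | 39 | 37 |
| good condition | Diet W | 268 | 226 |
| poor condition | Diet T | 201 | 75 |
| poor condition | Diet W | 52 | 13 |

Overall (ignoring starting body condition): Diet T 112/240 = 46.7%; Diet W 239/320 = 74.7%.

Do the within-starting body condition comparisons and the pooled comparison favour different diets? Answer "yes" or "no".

yes

Within each starting body condition level (good condition 94.9% vs 84.3%; poor condition 37.3% vs 25.0%), Diet T has the higher rate every time. Pooled: 46.7% vs 74.7% — Diet W has the higher rate overall. The two comparisons disagree.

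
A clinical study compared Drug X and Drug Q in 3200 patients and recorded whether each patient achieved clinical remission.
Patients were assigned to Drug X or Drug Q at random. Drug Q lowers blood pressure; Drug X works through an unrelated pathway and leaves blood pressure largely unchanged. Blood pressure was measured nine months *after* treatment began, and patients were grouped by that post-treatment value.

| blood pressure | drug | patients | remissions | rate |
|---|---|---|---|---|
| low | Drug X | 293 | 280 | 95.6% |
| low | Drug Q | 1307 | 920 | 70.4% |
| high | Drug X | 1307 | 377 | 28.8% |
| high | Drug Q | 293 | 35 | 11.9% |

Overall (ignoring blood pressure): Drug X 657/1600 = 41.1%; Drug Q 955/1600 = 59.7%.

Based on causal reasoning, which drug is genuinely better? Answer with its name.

Within every blood pressure level Drug X has the higher rate, yet pooled Drug Q does — Simpson's reversal.
The distribution of blood pressure is itself part of what the drug does — it is an intermediate outcome. Holding it fixed would remove that part of the effect; the total effect is the pooled difference.
Pooled: Drug X 41.1% vs Drug Q 59.7%; Drug Q is higher overall.

Drug Q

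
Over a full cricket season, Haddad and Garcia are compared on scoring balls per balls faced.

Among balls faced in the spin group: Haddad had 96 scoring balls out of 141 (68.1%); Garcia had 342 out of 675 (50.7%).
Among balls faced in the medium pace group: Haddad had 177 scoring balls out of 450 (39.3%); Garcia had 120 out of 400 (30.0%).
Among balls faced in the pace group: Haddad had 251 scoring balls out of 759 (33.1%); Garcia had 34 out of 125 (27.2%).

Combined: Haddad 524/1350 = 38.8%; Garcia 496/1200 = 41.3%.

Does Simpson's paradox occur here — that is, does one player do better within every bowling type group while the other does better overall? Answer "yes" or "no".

yes

Within each bowling type level (spin 68.1% vs 50.7%; medium pace 39.3% vs 30.0%; pace 33.1% vs 27.2%), Haddad has the higher rate every time. Pooled: 38.8% vs 41.3% — Garcia has the higher rate overall. The two comparisons disagree.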